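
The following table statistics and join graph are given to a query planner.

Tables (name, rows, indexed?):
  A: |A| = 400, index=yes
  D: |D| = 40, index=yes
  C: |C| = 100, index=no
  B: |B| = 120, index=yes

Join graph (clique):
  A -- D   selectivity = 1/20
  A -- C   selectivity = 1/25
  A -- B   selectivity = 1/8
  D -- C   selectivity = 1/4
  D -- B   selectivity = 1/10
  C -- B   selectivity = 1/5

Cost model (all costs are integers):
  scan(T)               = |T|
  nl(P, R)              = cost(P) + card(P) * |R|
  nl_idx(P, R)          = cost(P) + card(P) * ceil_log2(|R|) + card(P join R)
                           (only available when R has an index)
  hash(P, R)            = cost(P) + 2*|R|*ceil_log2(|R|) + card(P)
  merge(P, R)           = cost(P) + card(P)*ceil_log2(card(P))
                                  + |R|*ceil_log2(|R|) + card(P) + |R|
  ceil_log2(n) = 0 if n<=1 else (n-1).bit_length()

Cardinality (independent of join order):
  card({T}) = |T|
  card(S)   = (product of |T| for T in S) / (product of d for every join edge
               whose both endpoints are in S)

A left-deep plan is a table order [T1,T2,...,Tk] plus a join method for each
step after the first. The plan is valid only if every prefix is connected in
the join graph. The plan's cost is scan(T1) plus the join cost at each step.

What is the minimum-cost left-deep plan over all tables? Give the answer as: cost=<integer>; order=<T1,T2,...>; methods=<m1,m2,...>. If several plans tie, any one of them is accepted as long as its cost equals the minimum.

Selinger DP (subsets sized 1..n):
  {A}: scan cost=400, card=400
  {D}: scan cost=40, card=40
  {C}: scan cost=100, card=100
  {B}: scan cost=120, card=120
  {AD}: card=800; try (A,nl_idx)→1200, (D,hash)→1280, (D,nl_idx)→3600, (A,merge)→4320, (D,merge)→4680, (A,hash)→7280 …(+2); best=1200 via (A,nl_idx)
  {AC}: card=1600; try (C,hash)→2200, (A,nl_idx)→2600, (A,merge)→4900, (C,merge)→5200, (A,hash)→7400, (A,nl)→40100 …(+1); best=2200 via (C,hash)
  {AB}: card=6000; try (B,hash)→2480, (A,merge)→5080, (B,merge)→5360, (A,nl_idx)→7200, (A,hash)→7440, (B,nl_idx)→9200 …(+2); best=2480 via (B,hash)
  {CD}: card=1000; try (D,hash)→680, (C,merge)→1120, (D,merge)→1180, (C,hash)→1480, (D,nl_idx)→1700, (C,nl)→4040 …(+1); best=680 via (D,hash)
  {BD}: card=480; try (D,hash)→720, (B,nl_idx)→800, (B,merge)→1280, (D,nl_idx)→1320, (D,merge)→1360, (B,hash)→1760 …(+2); best=720 via (D,hash)
  {BC}: card=2400; try (C,hash)→1640, (B,merge)→1860, (C,merge)→1880, (B,hash)→1880, (B,nl_idx)→3200, (B,nl)→12100 …(+1); best=1640 via (C,hash)
  {ACD}: card=800; try (C,hash)→3400, (D,hash)→4280, (A,hash)→8880, (A,nl_idx)→10480, (C,merge)→10800, (D,nl_idx)→12600 …(+5); best=3400 via (C,hash)
  {ABD}: card=1200; try (B,hash)→3680, (A,nl_idx)→6240, (B,nl_idx)→8000, (A,hash)→8400, (D,hash)→8960, (A,merge)→9520 …(+6); best=3680 via (B,hash)
  {ABC}: card=4800; try (B,hash)→5480, (C,hash)→9880, (A,hash)→11240, (B,nl_idx)→18200, (B,merge)→22360, (A,nl_idx)→28040 …(+5); best=5480 via (B,hash)
  {BCD}: card=2400; try (C,hash)→2600, (B,hash)→3360, (D,hash)→4520, (C,merge)→6320, (B,nl_idx)→10080, (B,merge)→12640 …(+5); best=2600 via (C,hash)
  {ABCD}: card=240; try (B,hash)→5880, (C,hash)→6280, (B,nl_idx)→9240, (D,hash)→10760, (A,hash)→12200, (B,merge)→13160 …(+9); best=5880 via (B,hash)

cost=5880; order=D,A,C,B; methods=nl_idx,hash,hash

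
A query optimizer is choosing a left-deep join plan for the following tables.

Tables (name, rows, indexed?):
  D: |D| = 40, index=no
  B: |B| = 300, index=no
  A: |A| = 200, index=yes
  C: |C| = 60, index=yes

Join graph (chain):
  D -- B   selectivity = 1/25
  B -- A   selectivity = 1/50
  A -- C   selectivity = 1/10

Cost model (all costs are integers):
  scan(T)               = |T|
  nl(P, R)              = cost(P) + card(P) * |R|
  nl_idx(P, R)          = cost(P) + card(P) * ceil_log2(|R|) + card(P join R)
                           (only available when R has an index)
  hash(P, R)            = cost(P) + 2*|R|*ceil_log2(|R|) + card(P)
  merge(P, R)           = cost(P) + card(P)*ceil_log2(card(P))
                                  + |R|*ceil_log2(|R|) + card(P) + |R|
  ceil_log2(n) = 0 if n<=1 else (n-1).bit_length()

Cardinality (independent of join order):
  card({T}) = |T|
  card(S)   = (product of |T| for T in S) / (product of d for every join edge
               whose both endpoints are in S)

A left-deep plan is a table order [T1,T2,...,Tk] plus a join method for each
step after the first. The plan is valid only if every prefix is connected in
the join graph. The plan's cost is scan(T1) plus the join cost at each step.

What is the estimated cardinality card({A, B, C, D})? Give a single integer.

11520

Tables in S: A(200), B(300), C(60), D(40)
Edges inside S: D-B(d=25), B-A(d=50), A-C(d=10)
numerator = 200 * 300 * 60 * 40 = 144000000
denominator = 25 * 50 * 10 = 12500
card(S) = 144000000 / 12500 = 11520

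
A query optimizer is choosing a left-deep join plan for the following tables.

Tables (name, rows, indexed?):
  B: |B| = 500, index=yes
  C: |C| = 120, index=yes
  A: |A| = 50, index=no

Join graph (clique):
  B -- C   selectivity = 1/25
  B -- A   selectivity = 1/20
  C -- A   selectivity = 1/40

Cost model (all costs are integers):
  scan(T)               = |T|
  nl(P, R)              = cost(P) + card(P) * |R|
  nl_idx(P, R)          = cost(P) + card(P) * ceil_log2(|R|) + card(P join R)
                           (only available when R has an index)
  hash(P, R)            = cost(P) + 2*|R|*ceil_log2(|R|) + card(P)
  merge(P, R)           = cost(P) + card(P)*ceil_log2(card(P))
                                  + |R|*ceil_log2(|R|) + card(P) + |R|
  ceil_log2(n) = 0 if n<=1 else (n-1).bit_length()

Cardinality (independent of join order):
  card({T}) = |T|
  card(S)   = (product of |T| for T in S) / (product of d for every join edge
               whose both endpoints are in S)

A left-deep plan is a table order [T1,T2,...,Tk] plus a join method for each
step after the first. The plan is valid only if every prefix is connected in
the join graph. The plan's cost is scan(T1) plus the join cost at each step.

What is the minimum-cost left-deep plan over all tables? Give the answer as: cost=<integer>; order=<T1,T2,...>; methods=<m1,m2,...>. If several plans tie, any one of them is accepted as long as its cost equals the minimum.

cost=2050; order=A,C,B; methods=nl_idx,nl_idx

Selinger DP (subsets sized 1..n):
  {B}: scan cost=500, card=500
  {C}: scan cost=120, card=120
  {A}: scan cost=50, card=50
  {BC}: card=2400; try (C,hash)→2680, (B,nl_idx)→3600, (B,merge)→6080, (C,nl_idx)→6400, (C,merge)→6460, (B,hash)→9240 …(+2); best=2680 via (C,hash)
  {AB}: card=1250; try (A,hash)→1600, (B,nl_idx)→1750, (B,merge)→5400, (A,merge)→5850, (B,hash)→9100, (B,nl)→25050 …(+1); best=1600 via (A,hash)
  {AC}: card=150; try (C,nl_idx)→550, (A,hash)→840, (C,merge)→1360, (A,merge)→1430, (C,hash)→1780, (C,nl)→6050 …(+1); best=550 via (C,nl_idx)
  {ABC}: card=150; try (B,nl_idx)→2050, (C,hash)→4530, (A,hash)→5680, (B,merge)→6900, (B,hash)→9700, (C,nl_idx)→10500 …(+5); best=2050 via (B,nl_idx)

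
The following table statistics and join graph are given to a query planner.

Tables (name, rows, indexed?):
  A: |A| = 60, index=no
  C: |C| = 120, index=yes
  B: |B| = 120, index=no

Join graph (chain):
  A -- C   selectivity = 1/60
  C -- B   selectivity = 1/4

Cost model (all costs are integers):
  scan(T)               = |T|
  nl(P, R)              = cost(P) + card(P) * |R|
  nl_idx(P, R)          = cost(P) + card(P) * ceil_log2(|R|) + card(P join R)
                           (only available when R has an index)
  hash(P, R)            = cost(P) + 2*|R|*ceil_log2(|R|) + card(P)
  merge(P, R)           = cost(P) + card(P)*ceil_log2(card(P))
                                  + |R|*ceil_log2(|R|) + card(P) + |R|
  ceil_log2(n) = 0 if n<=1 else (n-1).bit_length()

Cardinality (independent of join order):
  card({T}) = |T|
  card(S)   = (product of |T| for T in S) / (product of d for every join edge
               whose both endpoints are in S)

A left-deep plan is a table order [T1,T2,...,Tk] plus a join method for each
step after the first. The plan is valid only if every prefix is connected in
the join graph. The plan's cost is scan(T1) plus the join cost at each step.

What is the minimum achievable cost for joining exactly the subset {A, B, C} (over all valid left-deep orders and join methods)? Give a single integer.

2400

Selinger DP over subsets of {A,B,C}:
  {A}: scan cost=60, card=60
  {C}: scan cost=120, card=120
  {B}: scan cost=120, card=120
  {AC}: card=120; try (C,nl_idx)→600, (A,hash)→960, (C,merge)→1440, (A,merge)→1500, (C,hash)→1800, (C,nl)→7260 …(+1); best=600 via (C,nl_idx)
  {BC}: card=3600; try (C,hash)→1920, (B,hash)→1920, (C,merge)→2040, (B,merge)→2040, (C,nl_idx)→4560, (C,nl)→14520 …(+1); best=1920 via (C,hash)
  {ABC}: card=3600; try (B,hash)→2400, (B,merge)→2520, (A,hash)→6240, (B,nl)→15000, (A,merge)→49140, (A,nl)→217920; best=2400 via (B,hash)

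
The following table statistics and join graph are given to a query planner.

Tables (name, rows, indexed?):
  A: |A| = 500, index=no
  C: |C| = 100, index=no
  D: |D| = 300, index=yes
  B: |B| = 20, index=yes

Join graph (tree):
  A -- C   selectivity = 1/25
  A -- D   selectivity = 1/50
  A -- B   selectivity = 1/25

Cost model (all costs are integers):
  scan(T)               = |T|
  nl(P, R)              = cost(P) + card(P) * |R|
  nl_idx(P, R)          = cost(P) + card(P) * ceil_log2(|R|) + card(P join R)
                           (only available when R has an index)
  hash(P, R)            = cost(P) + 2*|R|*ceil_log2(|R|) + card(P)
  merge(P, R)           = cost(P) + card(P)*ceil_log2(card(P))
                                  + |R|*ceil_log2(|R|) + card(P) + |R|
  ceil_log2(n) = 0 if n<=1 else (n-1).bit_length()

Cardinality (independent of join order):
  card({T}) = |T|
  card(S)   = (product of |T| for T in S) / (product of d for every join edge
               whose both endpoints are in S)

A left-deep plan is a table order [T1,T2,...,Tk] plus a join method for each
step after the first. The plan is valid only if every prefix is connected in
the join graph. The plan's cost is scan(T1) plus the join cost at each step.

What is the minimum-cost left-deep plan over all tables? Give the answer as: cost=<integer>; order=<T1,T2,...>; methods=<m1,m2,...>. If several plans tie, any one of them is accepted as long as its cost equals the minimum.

cost=10000; order=A,B,C,D; methods=hash,hash,hash

Selinger DP (subsets sized 1..n):
  {A}: scan cost=500, card=500
  {C}: scan cost=100, card=100
  {D}: scan cost=300, card=300
  {B}: scan cost=20, card=20
  {AC}: card=2000; try (C,hash)→2400, (A,merge)→5900, (C,merge)→6300, (A,hash)→9200, (A,nl)→50100, (C,nl)→50500; best=2400 via (C,hash)
  {AD}: card=3000; try (D,hash)→6400, (D,nl_idx)→8000, (A,merge)→8300, (D,merge)→8500, (A,hash)→9600, (A,nl)→150300 …(+1); best=6400 via (D,hash)
  {AB}: card=400; try (B,hash)→1200, (B,nl_idx)→3400, (A,merge)→5140, (B,merge)→5620, (A,hash)→9040, (A,nl)→10020 …(+1); best=1200 via (B,hash)
  {ACD}: card=12000; try (D,hash)→9800, (C,hash)→10800, (D,merge)→29400, (D,nl_idx)→32400, (C,merge)→46200, (C,nl)→306400 …(+1); best=9800 via (D,hash)
  {ABC}: card=1600; try (C,hash)→3000, (B,hash)→4600, (C,merge)→6000, (B,nl_idx)→14000, (B,merge)→26520, (C,nl)→41200 …(+1); best=3000 via (C,hash)
  {ABD}: card=2400; try (D,hash)→7000, (D,nl_idx)→7200, (D,merge)→8200, (B,hash)→9600, (B,nl_idx)→23800, (B,merge)→45520 …(+2); best=7000 via (D,hash)
  {ABCD}: card=9600; try (D,hash)→10000, (C,hash)→10800, (B,hash)→22000, (D,merge)→25200, (D,nl_idx)→27000, (C,merge)→39000 …(+5); best=10000 via (D,hash)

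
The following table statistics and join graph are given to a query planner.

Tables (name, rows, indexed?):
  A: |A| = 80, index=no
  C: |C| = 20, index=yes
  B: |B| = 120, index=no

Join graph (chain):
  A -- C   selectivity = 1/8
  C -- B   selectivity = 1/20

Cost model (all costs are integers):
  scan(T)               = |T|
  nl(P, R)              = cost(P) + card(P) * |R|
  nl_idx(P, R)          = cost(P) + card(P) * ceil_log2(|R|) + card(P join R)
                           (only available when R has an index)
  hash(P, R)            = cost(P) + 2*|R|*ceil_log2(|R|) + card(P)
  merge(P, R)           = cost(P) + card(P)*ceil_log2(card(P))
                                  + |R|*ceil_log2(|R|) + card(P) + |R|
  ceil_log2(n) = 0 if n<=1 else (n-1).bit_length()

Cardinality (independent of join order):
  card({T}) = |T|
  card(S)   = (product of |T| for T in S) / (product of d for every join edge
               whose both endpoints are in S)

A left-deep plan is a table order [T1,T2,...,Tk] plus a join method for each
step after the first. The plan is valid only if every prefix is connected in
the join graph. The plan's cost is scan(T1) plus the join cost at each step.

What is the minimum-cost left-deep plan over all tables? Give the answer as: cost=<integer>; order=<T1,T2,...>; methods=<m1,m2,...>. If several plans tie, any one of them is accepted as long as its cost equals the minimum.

Selinger DP (subsets sized 1..n):
  {A}: scan cost=80, card=80
  {C}: scan cost=20, card=20
  {B}: scan cost=120, card=120
  {AC}: card=200; try (C,hash)→360, (C,nl_idx)→680, (A,merge)→780, (C,merge)→840, (A,hash)→1160, (A,nl)→1620 …(+1); best=360 via (C,hash)
  {BC}: card=120; try (C,hash)→440, (C,nl_idx)→840, (B,merge)→1100, (C,merge)→1200, (B,hash)→1720, (B,nl)→2420 …(+1); best=440 via (C,hash)
  {ABC}: card=1200; try (A,hash)→1680, (A,merge)→2040, (B,hash)→2240, (B,merge)→3120, (A,nl)→10040, (B,nl)→24360; best=1680 via (A,hash)

cost=1680; order=B,C,A; methods=hash,hash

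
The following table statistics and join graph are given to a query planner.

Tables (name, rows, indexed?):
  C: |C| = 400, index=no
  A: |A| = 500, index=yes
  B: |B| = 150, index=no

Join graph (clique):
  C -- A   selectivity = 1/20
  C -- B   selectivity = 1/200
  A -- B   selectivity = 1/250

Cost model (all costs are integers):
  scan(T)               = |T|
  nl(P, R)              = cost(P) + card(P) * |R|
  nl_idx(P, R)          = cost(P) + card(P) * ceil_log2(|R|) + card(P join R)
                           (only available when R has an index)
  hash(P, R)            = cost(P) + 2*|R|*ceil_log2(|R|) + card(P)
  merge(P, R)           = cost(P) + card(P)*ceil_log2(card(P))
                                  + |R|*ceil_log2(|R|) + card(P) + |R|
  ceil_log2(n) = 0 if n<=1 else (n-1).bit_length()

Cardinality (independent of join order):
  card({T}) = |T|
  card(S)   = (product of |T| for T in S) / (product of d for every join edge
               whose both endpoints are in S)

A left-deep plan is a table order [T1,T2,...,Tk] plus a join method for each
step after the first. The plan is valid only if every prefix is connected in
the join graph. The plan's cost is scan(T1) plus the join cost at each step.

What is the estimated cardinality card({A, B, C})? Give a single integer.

30

Tables in S: A(500), B(150), C(400)
Edges inside S: C-A(d=20), C-B(d=200), A-B(d=250)
numerator = 500 * 150 * 400 = 30000000
denominator = 20 * 200 * 250 = 1000000
card(S) = 30000000 / 1000000 = 30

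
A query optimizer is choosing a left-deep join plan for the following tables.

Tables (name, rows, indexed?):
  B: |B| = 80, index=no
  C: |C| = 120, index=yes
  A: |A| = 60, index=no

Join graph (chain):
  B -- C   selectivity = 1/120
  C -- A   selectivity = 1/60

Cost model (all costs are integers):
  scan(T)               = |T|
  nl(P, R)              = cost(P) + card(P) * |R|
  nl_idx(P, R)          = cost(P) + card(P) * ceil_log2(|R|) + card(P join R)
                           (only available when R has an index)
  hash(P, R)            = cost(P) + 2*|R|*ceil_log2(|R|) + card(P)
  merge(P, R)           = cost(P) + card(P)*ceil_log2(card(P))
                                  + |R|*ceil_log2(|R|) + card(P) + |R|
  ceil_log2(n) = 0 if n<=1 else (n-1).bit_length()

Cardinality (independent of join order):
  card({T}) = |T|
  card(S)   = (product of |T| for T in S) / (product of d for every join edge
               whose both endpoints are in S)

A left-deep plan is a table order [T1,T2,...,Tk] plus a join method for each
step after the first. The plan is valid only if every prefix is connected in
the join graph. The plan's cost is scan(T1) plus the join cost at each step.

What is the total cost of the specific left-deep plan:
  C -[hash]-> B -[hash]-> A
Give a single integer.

step 1: scan C: cost=120, card=120
step 2: join B via hash
    card(P join B) = 120*80/(120) = 80
    cost = 120 + 2*80*7 + 120 = 1360
step 3: join A via hash
    card(P join A) = 80*60/(60) = 80
    cost = 1360 + 2*60*6 + 80 = 2160

2160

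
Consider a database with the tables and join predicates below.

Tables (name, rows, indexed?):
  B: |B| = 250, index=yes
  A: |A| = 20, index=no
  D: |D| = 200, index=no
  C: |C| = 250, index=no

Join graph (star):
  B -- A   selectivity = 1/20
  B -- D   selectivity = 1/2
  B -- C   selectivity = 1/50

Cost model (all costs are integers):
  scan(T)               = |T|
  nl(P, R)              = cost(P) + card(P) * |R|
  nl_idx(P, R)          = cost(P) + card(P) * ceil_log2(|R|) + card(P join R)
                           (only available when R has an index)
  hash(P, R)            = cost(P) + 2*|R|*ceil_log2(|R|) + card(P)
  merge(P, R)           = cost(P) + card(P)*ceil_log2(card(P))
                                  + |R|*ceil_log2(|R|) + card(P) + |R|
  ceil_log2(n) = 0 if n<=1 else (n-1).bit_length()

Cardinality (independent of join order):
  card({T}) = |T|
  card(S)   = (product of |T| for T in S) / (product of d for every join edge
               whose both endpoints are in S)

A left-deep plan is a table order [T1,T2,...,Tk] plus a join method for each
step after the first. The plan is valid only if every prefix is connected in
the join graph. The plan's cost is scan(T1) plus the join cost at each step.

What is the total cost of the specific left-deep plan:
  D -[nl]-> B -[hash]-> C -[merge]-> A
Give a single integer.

2329320

step 1: scan D: cost=200, card=200
step 2: join B via nl
    card(P join B) = 200*250/(2) = 25000
    cost = 200 + 200*250 = 50200
step 3: join C via hash
    card(P join C) = 25000*250/(50) = 125000
    cost = 50200 + 2*250*8 + 25000 = 79200
step 4: join A via merge
    card(P join A) = 125000*20/(20) = 125000
    cost = 79200 + 125000*17 + 20*5 + 125000 + 20 = 2329320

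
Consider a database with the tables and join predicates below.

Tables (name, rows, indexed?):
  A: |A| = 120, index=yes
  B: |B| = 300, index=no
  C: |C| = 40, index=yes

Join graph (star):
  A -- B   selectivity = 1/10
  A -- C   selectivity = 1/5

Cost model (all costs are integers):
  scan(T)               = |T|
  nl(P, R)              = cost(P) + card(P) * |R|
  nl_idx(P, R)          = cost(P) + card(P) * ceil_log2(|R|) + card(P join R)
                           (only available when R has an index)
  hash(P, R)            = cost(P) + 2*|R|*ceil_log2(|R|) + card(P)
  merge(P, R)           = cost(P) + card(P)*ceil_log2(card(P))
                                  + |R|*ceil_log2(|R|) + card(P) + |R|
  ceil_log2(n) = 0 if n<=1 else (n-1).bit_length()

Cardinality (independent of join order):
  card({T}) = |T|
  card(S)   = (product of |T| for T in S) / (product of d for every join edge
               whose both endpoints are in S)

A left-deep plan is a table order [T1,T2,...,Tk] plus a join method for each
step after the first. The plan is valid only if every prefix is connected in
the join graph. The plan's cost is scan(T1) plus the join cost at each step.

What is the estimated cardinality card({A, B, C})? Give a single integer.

28800

Tables in S: A(120), B(300), C(40)
Edges inside S: A-B(d=10), A-C(d=5)
numerator = 120 * 300 * 40 = 1440000
denominator = 10 * 5 = 50
card(S) = 1440000 / 50 = 28800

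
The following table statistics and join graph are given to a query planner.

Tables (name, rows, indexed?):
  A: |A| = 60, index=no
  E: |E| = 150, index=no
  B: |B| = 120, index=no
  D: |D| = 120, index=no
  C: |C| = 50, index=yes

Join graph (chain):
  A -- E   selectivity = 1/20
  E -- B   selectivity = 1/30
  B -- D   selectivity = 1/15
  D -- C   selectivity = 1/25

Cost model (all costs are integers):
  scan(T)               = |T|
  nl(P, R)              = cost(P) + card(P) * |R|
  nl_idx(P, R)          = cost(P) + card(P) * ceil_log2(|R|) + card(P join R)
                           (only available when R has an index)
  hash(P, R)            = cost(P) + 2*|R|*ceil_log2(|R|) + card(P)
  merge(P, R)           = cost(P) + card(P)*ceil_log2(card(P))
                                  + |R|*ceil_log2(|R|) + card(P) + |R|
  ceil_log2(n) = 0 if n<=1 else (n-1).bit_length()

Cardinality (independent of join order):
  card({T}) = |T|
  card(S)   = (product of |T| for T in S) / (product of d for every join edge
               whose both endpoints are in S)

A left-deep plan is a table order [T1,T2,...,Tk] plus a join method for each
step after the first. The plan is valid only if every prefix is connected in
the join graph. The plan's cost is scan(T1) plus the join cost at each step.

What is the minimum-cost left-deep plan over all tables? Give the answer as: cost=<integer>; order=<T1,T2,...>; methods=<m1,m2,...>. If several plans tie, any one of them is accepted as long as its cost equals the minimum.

cost=17400; order=D,C,B,E,A; methods=hash,hash,hash,hash

Selinger DP (subsets sized 1..n):
  {A}: scan cost=60, card=60
  {E}: scan cost=150, card=150
  {B}: scan cost=120, card=120
  {D}: scan cost=120, card=120
  {C}: scan cost=50, card=50
  {AE}: card=450; try (A,hash)→1020, (E,merge)→1830, (A,merge)→1920, (E,hash)→2520, (E,nl)→9060, (A,nl)→9150; best=1020 via (A,hash)
  {BE}: card=600; try (B,hash)→1980, (E,merge)→2430, (B,merge)→2460, (E,hash)→2640, (E,nl)→18120, (B,nl)→18150; best=1980 via (B,hash)
  {BD}: card=960; try (D,hash)→1920, (B,hash)→1920, (D,merge)→2040, (B,merge)→2040, (D,nl)→14520, (B,nl)→14520; best=1920 via (D,hash)
  {CD}: card=240; try (C,hash)→840, (C,nl_idx)→1080, (D,merge)→1360, (C,merge)→1430, (D,hash)→1780, (D,nl)→6050 …(+1); best=840 via (C,hash)
  {ABE}: card=1800; try (B,hash)→3150, (A,hash)→3300, (B,merge)→6480, (A,merge)→9000, (A,nl)→37980, (B,nl)→55020; best=3150 via (B,hash)
  {BDE}: card=4800; try (D,hash)→4260, (E,hash)→5280, (D,merge)→9540, (E,merge)→13830, (D,nl)→73980, (E,nl)→145920; best=4260 via (D,hash)
  {BCD}: card=1920; try (B,hash)→2760, (C,hash)→3480, (B,merge)→3960, (C,nl_idx)→9600, (C,merge)→12830, (B,nl)→29640 …(+1); best=2760 via (B,hash)
  {ABDE}: card=14400; try (D,hash)→6630, (A,hash)→9780, (D,merge)→25710, (A,merge)→71880, (D,nl)→219150, (A,nl)→292260; best=6630 via (D,hash)
  {BCDE}: card=9600; try (E,hash)→7080, (C,hash)→9660, (E,merge)→27150, (C,nl_idx)→42660, (C,merge)→71810, (C,nl)→244260 …(+1); best=7080 via (E,hash)
  {ABCDE}: card=28800; try (A,hash)→17400, (C,hash)→21630, (C,nl_idx)→121830, (A,merge)→151500, (C,merge)→222980, (A,nl)→583080 …(+1); best=17400 via (A,hash)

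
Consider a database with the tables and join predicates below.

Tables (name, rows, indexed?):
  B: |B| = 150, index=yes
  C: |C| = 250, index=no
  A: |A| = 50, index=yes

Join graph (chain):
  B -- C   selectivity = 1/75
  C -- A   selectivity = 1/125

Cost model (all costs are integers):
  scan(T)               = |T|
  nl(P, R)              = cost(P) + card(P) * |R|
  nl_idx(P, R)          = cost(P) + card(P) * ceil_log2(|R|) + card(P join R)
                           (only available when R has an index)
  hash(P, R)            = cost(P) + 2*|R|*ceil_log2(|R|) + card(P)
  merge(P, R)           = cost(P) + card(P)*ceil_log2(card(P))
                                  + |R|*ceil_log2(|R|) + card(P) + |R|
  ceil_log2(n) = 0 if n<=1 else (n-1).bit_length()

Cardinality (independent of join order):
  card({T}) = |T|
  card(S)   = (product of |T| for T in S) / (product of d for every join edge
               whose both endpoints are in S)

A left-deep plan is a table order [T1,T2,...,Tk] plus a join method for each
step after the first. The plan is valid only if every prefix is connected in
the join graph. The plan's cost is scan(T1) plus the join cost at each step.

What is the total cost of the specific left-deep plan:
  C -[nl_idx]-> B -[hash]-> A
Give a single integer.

step 1: scan C: cost=250, card=250
step 2: join B via nl_idx
    card(P join B) = 250*150/(75) = 500
    cost = 250 + 250*8 + 500 = 2750
step 3: join A via hash
    card(P join A) = 500*50/(125) = 200
    cost = 2750 + 2*50*6 + 500 = 3850

3850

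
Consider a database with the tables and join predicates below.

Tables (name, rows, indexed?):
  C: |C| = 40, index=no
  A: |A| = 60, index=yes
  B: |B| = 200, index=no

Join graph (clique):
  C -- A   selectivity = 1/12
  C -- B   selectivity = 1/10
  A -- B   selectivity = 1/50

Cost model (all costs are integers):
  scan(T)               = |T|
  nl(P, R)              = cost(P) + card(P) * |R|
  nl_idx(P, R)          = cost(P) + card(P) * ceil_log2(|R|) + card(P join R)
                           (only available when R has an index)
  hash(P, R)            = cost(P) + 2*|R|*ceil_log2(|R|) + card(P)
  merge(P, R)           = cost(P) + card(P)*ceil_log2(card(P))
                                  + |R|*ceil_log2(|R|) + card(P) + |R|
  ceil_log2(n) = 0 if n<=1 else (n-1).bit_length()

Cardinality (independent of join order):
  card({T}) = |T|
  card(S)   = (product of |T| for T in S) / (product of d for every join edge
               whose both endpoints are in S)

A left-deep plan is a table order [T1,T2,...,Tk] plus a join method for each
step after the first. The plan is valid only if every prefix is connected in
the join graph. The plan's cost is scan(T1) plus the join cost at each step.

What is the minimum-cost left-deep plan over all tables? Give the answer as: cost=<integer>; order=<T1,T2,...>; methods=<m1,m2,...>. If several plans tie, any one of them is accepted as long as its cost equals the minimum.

Selinger DP (subsets sized 1..n):
  {C}: scan cost=40, card=40
  {A}: scan cost=60, card=60
  {B}: scan cost=200, card=200
  {AC}: card=200; try (A,nl_idx)→480, (C,hash)→600, (A,merge)→740, (C,merge)→760, (A,hash)→800, (A,nl)→2440 …(+1); best=480 via (A,nl_idx)
  {BC}: card=800; try (C,hash)→880, (B,merge)→2120, (C,merge)→2280, (B,hash)→3280, (B,nl)→8040, (C,nl)→8200; best=880 via (C,hash)
  {AB}: card=240; try (A,hash)→1120, (A,nl_idx)→1640, (B,merge)→2280, (A,merge)→2420, (B,hash)→3320, (B,nl)→12060 …(+1); best=1120 via (A,hash)
  {ABC}: card=80; try (C,hash)→1840, (A,hash)→2400, (C,merge)→3560, (B,hash)→3880, (B,merge)→4080, (A,nl_idx)→5760 …(+4); best=1840 via (C,hash)

cost=1840; order=B,A,C; methods=hash,hash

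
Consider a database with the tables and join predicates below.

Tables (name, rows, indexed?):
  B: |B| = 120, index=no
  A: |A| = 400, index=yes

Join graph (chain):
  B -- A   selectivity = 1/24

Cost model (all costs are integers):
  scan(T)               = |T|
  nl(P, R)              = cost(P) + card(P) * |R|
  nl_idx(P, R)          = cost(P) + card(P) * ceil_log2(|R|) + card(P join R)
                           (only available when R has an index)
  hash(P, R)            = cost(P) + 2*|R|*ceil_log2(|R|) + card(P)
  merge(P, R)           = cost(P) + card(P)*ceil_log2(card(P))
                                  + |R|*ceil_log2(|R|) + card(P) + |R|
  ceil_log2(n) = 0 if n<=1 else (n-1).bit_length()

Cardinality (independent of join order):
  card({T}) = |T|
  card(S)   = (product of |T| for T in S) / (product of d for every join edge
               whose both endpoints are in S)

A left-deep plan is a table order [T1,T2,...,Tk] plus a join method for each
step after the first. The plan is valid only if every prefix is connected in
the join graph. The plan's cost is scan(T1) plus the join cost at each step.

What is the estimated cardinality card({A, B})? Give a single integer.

2000

Tables in S: A(400), B(120)
Edges inside S: B-A(d=24)
numerator = 400 * 120 = 48000
denominator = 24 = 24
card(S) = 48000 / 24 = 2000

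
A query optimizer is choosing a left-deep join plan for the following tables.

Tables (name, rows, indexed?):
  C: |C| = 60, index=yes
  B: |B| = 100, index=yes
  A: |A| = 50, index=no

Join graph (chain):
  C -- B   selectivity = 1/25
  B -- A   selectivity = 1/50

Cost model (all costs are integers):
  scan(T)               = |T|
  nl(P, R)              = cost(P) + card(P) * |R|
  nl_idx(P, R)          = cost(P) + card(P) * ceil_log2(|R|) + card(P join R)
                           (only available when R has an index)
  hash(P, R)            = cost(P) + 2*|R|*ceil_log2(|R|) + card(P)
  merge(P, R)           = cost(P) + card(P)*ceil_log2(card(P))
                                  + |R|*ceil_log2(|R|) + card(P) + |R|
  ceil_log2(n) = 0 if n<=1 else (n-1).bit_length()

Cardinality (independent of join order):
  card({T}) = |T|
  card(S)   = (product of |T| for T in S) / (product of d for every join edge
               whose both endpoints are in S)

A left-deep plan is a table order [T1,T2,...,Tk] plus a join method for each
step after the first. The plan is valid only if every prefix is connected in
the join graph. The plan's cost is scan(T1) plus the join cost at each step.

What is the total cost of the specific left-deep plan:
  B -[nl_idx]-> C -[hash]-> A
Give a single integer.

1780

step 1: scan B: cost=100, card=100
step 2: join C via nl_idx
    card(P join C) = 100*60/(25) = 240
    cost = 100 + 100*6 + 240 = 940
step 3: join A via hash
    card(P join A) = 240*50/(50) = 240
    cost = 940 + 2*50*6 + 240 = 1780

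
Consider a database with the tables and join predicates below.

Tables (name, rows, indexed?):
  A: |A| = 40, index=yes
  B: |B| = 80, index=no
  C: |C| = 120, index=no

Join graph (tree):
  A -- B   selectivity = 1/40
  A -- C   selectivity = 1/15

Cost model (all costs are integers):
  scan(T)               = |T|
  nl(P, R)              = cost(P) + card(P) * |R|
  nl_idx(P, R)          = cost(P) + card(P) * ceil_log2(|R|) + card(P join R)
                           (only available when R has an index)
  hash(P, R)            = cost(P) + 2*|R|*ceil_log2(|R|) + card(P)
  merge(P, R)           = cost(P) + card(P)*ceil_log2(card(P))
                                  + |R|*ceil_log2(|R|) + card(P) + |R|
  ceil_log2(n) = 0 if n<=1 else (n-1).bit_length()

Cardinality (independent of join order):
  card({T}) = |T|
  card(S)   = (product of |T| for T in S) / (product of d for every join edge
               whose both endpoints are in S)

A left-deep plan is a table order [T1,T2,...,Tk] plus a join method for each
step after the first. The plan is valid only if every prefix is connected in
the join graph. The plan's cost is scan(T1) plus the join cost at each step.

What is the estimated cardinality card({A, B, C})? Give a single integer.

Tables in S: A(40), B(80), C(120)
Edges inside S: A-B(d=40), A-C(d=15)
numerator = 40 * 80 * 120 = 384000
denominator = 40 * 15 = 600
card(S) = 384000 / 600 = 640

640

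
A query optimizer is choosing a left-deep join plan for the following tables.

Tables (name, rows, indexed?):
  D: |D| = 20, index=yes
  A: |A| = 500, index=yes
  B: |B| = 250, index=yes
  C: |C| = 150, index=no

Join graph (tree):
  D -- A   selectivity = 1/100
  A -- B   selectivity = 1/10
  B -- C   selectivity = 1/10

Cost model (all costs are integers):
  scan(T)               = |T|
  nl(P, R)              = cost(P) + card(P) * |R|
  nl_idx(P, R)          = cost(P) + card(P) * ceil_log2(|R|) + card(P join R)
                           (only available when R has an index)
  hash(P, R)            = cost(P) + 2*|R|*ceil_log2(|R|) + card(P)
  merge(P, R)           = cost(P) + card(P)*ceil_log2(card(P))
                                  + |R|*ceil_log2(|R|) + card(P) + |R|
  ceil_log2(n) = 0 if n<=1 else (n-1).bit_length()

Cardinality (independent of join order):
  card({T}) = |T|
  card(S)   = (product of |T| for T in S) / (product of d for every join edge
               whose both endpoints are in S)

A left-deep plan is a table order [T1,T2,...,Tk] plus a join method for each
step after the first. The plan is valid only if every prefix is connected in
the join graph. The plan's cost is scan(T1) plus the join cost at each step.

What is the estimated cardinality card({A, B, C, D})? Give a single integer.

37500

Tables in S: A(500), B(250), C(150), D(20)
Edges inside S: D-A(d=100), A-B(d=10), B-C(d=10)
numerator = 500 * 250 * 150 * 20 = 375000000
denominator = 100 * 10 * 10 = 10000
card(S) = 375000000 / 10000 = 37500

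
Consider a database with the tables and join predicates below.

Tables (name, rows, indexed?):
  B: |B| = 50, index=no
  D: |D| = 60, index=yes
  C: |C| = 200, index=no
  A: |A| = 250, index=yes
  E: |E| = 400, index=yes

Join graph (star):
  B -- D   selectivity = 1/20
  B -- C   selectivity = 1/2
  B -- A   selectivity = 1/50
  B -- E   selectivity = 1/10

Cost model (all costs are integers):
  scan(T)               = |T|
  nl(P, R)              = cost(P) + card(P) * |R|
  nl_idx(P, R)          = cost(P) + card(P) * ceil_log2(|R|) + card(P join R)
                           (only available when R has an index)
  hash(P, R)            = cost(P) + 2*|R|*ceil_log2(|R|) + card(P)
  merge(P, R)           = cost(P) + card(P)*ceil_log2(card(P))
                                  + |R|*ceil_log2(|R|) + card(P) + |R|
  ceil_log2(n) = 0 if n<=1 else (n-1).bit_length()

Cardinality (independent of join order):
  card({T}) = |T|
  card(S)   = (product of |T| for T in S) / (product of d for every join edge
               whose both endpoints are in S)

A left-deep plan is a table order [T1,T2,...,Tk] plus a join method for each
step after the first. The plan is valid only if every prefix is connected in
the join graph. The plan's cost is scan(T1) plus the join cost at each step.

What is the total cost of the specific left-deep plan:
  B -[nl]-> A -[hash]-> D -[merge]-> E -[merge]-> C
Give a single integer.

step 1: scan B: cost=50, card=50
step 2: join A via nl
    card(P join A) = 50*250/(50) = 250
    cost = 50 + 50*250 = 12550
step 3: join D via hash
    card(P join D) = 250*60/(20) = 750
    cost = 12550 + 2*60*6 + 250 = 13520
step 4: join E via merge
    card(P join E) = 750*400/(10) = 30000
    cost = 13520 + 750*10 + 400*9 + 750 + 400 = 25770
step 5: join C via merge
    card(P join C) = 30000*200/(2) = 3000000
    cost = 25770 + 30000*15 + 200*8 + 30000 + 200 = 507570

507570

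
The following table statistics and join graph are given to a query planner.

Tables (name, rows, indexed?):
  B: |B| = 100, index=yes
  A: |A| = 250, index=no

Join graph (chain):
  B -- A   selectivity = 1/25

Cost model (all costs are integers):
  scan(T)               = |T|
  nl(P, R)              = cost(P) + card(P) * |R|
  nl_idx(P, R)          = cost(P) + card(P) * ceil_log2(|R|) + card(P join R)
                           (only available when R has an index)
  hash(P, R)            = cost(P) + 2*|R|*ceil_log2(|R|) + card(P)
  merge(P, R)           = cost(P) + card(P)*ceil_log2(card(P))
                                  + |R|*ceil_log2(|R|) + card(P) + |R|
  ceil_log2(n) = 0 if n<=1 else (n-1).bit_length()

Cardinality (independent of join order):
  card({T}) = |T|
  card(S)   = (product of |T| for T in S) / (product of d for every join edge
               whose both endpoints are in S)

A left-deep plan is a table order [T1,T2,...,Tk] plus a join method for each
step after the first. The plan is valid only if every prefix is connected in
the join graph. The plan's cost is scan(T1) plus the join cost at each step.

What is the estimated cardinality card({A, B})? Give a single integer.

1000

Tables in S: A(250), B(100)
Edges inside S: B-A(d=25)
numerator = 250 * 100 = 25000
denominator = 25 = 25
card(S) = 25000 / 25 = 1000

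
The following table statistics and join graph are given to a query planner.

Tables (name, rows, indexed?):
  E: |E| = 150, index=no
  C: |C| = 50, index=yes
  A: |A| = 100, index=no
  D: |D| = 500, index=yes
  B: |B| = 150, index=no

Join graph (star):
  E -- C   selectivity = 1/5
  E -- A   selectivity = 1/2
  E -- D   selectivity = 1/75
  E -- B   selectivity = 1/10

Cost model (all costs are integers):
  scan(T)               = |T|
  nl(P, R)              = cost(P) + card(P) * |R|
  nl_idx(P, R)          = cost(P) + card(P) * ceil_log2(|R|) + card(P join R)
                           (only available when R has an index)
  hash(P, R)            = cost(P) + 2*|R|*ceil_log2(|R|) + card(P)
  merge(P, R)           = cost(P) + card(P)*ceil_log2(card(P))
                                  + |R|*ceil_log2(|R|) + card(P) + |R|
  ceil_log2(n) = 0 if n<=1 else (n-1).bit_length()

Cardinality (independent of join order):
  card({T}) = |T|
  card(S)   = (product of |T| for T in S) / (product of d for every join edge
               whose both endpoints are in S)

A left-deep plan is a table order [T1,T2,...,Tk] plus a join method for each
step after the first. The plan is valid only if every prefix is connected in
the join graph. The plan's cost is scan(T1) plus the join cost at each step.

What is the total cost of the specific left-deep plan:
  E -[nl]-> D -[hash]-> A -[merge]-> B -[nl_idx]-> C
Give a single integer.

12928900

step 1: scan E: cost=150, card=150
step 2: join D via nl
    card(P join D) = 150*500/(75) = 1000
    cost = 150 + 150*500 = 75150
step 3: join A via hash
    card(P join A) = 1000*100/(2) = 50000
    cost = 75150 + 2*100*7 + 1000 = 77550
step 4: join B via merge
    card(P join B) = 50000*150/(10) = 750000
    cost = 77550 + 50000*16 + 150*8 + 50000 + 150 = 928900
step 5: join C via nl_idx
    card(P join C) = 750000*50/(5) = 7500000
    cost = 928900 + 750000*6 + 7500000 = 12928900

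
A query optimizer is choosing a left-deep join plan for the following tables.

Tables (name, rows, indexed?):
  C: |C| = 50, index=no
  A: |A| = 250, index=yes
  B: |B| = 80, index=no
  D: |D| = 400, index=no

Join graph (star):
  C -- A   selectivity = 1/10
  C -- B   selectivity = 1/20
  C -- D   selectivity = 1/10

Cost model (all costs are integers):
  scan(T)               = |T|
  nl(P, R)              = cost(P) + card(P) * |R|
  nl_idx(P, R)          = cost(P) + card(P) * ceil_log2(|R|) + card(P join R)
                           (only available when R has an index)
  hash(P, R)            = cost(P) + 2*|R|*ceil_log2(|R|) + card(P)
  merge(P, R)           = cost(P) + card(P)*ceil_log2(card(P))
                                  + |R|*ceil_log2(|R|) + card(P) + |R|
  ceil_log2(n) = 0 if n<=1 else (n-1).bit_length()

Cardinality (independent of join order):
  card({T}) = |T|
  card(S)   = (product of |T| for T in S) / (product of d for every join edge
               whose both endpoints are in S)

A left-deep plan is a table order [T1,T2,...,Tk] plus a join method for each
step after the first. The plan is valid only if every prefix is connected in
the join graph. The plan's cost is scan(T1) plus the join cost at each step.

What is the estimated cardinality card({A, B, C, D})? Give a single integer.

200000

Tables in S: A(250), B(80), C(50), D(400)
Edges inside S: C-A(d=10), C-B(d=20), C-D(d=10)
numerator = 250 * 80 * 50 * 400 = 400000000
denominator = 10 * 20 * 10 = 2000
card(S) = 400000000 / 2000 = 200000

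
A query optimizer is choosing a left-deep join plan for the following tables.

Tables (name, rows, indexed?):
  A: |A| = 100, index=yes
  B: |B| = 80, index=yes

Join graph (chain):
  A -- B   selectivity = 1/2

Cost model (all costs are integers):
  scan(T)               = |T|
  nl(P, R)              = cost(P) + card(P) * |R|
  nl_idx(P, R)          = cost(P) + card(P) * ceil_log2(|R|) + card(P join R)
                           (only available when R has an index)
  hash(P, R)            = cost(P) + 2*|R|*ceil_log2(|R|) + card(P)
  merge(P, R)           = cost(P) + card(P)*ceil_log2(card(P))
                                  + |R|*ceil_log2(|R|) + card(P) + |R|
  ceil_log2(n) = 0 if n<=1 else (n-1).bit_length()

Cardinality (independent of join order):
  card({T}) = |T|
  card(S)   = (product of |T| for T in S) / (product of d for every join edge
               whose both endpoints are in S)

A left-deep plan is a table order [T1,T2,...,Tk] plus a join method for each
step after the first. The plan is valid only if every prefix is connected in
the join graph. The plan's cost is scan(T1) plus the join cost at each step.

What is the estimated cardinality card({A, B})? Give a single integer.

4000

Tables in S: A(100), B(80)
Edges inside S: A-B(d=2)
numerator = 100 * 80 = 8000
denominator = 2 = 2
card(S) = 8000 / 2 = 4000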